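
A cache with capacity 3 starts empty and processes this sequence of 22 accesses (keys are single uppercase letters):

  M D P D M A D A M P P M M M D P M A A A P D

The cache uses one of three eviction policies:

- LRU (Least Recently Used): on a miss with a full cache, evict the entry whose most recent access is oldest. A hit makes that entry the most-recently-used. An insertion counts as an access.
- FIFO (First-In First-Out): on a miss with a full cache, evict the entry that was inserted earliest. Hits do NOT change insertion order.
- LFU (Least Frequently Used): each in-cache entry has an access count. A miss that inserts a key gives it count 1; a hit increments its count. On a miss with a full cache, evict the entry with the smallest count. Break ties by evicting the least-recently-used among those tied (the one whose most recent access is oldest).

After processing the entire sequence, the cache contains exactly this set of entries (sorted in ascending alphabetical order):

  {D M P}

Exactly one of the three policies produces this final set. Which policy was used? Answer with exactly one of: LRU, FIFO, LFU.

Simulating under each policy and comparing final sets:
  LRU: final set = {A D P} -> differs
  FIFO: final set = {A D P} -> differs
  LFU: final set = {D M P} -> MATCHES target
Only LFU produces the target set.

Answer: LFU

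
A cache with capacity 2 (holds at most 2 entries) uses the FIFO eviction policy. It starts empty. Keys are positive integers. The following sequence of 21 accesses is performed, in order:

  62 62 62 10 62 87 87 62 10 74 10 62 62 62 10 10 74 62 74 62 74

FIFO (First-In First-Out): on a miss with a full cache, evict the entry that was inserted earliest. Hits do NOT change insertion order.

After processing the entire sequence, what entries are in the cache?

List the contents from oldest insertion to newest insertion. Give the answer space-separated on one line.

FIFO simulation (capacity=2):
  1. access 62: MISS. Cache (old->new): [62]
  2. access 62: HIT. Cache (old->new): [62]
  3. access 62: HIT. Cache (old->new): [62]
  4. access 10: MISS. Cache (old->new): [62 10]
  5. access 62: HIT. Cache (old->new): [62 10]
  6. access 87: MISS, evict 62. Cache (old->new): [10 87]
  7. access 87: HIT. Cache (old->new): [10 87]
  8. access 62: MISS, evict 10. Cache (old->new): [87 62]
  9. access 10: MISS, evict 87. Cache (old->new): [62 10]
  10. access 74: MISS, evict 62. Cache (old->new): [10 74]
  11. access 10: HIT. Cache (old->new): [10 74]
  12. access 62: MISS, evict 10. Cache (old->new): [74 62]
  13. access 62: HIT. Cache (old->new): [74 62]
  14. access 62: HIT. Cache (old->new): [74 62]
  15. access 10: MISS, evict 74. Cache (old->new): [62 10]
  16. access 10: HIT. Cache (old->new): [62 10]
  17. access 74: MISS, evict 62. Cache (old->new): [10 74]
  18. access 62: MISS, evict 10. Cache (old->new): [74 62]
  19. access 74: HIT. Cache (old->new): [74 62]
  20. access 62: HIT. Cache (old->new): [74 62]
  21. access 74: HIT. Cache (old->new): [74 62]
Total: 11 hits, 10 misses, 8 evictions

Answer: 74 62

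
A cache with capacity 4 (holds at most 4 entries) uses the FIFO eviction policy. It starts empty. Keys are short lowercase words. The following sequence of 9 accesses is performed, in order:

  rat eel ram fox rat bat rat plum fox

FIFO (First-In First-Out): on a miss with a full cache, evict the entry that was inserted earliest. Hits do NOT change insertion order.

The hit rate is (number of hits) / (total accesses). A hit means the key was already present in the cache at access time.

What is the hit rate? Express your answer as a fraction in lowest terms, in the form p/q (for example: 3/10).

Answer: 2/9

Derivation:
FIFO simulation (capacity=4):
  1. access rat: MISS. Cache (old->new): [rat]
  2. access eel: MISS. Cache (old->new): [rat eel]
  3. access ram: MISS. Cache (old->new): [rat eel ram]
  4. access fox: MISS. Cache (old->new): [rat eel ram fox]
  5. access rat: HIT. Cache (old->new): [rat eel ram fox]
  6. access bat: MISS, evict rat. Cache (old->new): [eel ram fox bat]
  7. access rat: MISS, evict eel. Cache (old->new): [ram fox bat rat]
  8. access plum: MISS, evict ram. Cache (old->new): [fox bat rat plum]
  9. access fox: HIT. Cache (old->new): [fox bat rat plum]
Total: 2 hits, 7 misses, 3 evictions

Hit rate = 2/9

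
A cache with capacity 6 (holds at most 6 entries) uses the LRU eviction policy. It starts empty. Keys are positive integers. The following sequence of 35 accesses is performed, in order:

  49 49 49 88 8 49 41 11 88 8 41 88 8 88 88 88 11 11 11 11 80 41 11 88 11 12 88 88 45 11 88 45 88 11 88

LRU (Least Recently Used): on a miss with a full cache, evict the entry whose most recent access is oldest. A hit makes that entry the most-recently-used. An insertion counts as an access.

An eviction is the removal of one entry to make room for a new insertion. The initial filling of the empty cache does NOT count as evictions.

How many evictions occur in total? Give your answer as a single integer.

Answer: 2

Derivation:
LRU simulation (capacity=6):
  1. access 49: MISS. Cache (LRU->MRU): [49]
  2. access 49: HIT. Cache (LRU->MRU): [49]
  3. access 49: HIT. Cache (LRU->MRU): [49]
  4. access 88: MISS. Cache (LRU->MRU): [49 88]
  5. access 8: MISS. Cache (LRU->MRU): [49 88 8]
  6. access 49: HIT. Cache (LRU->MRU): [88 8 49]
  7. access 41: MISS. Cache (LRU->MRU): [88 8 49 41]
  8. access 11: MISS. Cache (LRU->MRU): [88 8 49 41 11]
  9. access 88: HIT. Cache (LRU->MRU): [8 49 41 11 88]
  10. access 8: HIT. Cache (LRU->MRU): [49 41 11 88 8]
  11. access 41: HIT. Cache (LRU->MRU): [49 11 88 8 41]
  12. access 88: HIT. Cache (LRU->MRU): [49 11 8 41 88]
  13. access 8: HIT. Cache (LRU->MRU): [49 11 41 88 8]
  14. access 88: HIT. Cache (LRU->MRU): [49 11 41 8 88]
  15. access 88: HIT. Cache (LRU->MRU): [49 11 41 8 88]
  16. access 88: HIT. Cache (LRU->MRU): [49 11 41 8 88]
  17. access 11: HIT. Cache (LRU->MRU): [49 41 8 88 11]
  18. access 11: HIT. Cache (LRU->MRU): [49 41 8 88 11]
  19. access 11: HIT. Cache (LRU->MRU): [49 41 8 88 11]
  20. access 11: HIT. Cache (LRU->MRU): [49 41 8 88 11]
  21. access 80: MISS. Cache (LRU->MRU): [49 41 8 88 11 80]
  22. access 41: HIT. Cache (LRU->MRU): [49 8 88 11 80 41]
  23. access 11: HIT. Cache (LRU->MRU): [49 8 88 80 41 11]
  24. access 88: HIT. Cache (LRU->MRU): [49 8 80 41 11 88]
  25. access 11: HIT. Cache (LRU->MRU): [49 8 80 41 88 11]
  26. access 12: MISS, evict 49. Cache (LRU->MRU): [8 80 41 88 11 12]
  27. access 88: HIT. Cache (LRU->MRU): [8 80 41 11 12 88]
  28. access 88: HIT. Cache (LRU->MRU): [8 80 41 11 12 88]
  29. access 45: MISS, evict 8. Cache (LRU->MRU): [80 41 11 12 88 45]
  30. access 11: HIT. Cache (LRU->MRU): [80 41 12 88 45 11]
  31. access 88: HIT. Cache (LRU->MRU): [80 41 12 45 11 88]
  32. access 45: HIT. Cache (LRU->MRU): [80 41 12 11 88 45]
  33. access 88: HIT. Cache (LRU->MRU): [80 41 12 11 45 88]
  34. access 11: HIT. Cache (LRU->MRU): [80 41 12 45 88 11]
  35. access 88: HIT. Cache (LRU->MRU): [80 41 12 45 11 88]
Total: 27 hits, 8 misses, 2 evictions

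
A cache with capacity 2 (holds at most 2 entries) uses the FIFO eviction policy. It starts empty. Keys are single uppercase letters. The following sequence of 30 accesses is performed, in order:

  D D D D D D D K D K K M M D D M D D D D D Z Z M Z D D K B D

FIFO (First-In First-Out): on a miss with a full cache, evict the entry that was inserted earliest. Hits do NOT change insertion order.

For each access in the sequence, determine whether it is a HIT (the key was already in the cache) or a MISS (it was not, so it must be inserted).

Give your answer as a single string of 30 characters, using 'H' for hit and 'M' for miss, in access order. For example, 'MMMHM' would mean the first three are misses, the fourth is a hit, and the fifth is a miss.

FIFO simulation (capacity=2):
  1. access D: MISS. Cache (old->new): [D]
  2. access D: HIT. Cache (old->new): [D]
  3. access D: HIT. Cache (old->new): [D]
  4. access D: HIT. Cache (old->new): [D]
  5. access D: HIT. Cache (old->new): [D]
  6. access D: HIT. Cache (old->new): [D]
  7. access D: HIT. Cache (old->new): [D]
  8. access K: MISS. Cache (old->new): [D K]
  9. access D: HIT. Cache (old->new): [D K]
  10. access K: HIT. Cache (old->new): [D K]
  11. access K: HIT. Cache (old->new): [D K]
  12. access M: MISS, evict D. Cache (old->new): [K M]
  13. access M: HIT. Cache (old->new): [K M]
  14. access D: MISS, evict K. Cache (old->new): [M D]
  15. access D: HIT. Cache (old->new): [M D]
  16. access M: HIT. Cache (old->new): [M D]
  17. access D: HIT. Cache (old->new): [M D]
  18. access D: HIT. Cache (old->new): [M D]
  19. access D: HIT. Cache (old->new): [M D]
  20. access D: HIT. Cache (old->new): [M D]
  21. access D: HIT. Cache (old->new): [M D]
  22. access Z: MISS, evict M. Cache (old->new): [D Z]
  23. access Z: HIT. Cache (old->new): [D Z]
  24. access M: MISS, evict D. Cache (old->new): [Z M]
  25. access Z: HIT. Cache (old->new): [Z M]
  26. access D: MISS, evict Z. Cache (old->new): [M D]
  27. access D: HIT. Cache (old->new): [M D]
  28. access K: MISS, evict M. Cache (old->new): [D K]
  29. access B: MISS, evict D. Cache (old->new): [K B]
  30. access D: MISS, evict K. Cache (old->new): [B D]
Total: 20 hits, 10 misses, 8 evictions

Answer: MHHHHHHMHHHMHMHHHHHHHMHMHMHMMM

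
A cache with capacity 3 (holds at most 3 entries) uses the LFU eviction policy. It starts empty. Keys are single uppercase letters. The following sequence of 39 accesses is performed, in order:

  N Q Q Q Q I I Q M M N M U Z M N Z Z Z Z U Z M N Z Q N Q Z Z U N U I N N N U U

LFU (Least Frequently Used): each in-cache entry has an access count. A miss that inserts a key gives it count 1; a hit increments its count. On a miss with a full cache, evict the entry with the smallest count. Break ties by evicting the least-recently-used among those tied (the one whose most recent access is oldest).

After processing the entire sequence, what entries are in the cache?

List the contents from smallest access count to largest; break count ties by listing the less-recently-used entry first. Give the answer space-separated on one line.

LFU simulation (capacity=3):
  1. access N: MISS. Cache: [N(c=1)]
  2. access Q: MISS. Cache: [N(c=1) Q(c=1)]
  3. access Q: HIT, count now 2. Cache: [N(c=1) Q(c=2)]
  4. access Q: HIT, count now 3. Cache: [N(c=1) Q(c=3)]
  5. access Q: HIT, count now 4. Cache: [N(c=1) Q(c=4)]
  6. access I: MISS. Cache: [N(c=1) I(c=1) Q(c=4)]
  7. access I: HIT, count now 2. Cache: [N(c=1) I(c=2) Q(c=4)]
  8. access Q: HIT, count now 5. Cache: [N(c=1) I(c=2) Q(c=5)]
  9. access M: MISS, evict N(c=1). Cache: [M(c=1) I(c=2) Q(c=5)]
  10. access M: HIT, count now 2. Cache: [I(c=2) M(c=2) Q(c=5)]
  11. access N: MISS, evict I(c=2). Cache: [N(c=1) M(c=2) Q(c=5)]
  12. access M: HIT, count now 3. Cache: [N(c=1) M(c=3) Q(c=5)]
  13. access U: MISS, evict N(c=1). Cache: [U(c=1) M(c=3) Q(c=5)]
  14. access Z: MISS, evict U(c=1). Cache: [Z(c=1) M(c=3) Q(c=5)]
  15. access M: HIT, count now 4. Cache: [Z(c=1) M(c=4) Q(c=5)]
  16. access N: MISS, evict Z(c=1). Cache: [N(c=1) M(c=4) Q(c=5)]
  17. access Z: MISS, evict N(c=1). Cache: [Z(c=1) M(c=4) Q(c=5)]
  18. access Z: HIT, count now 2. Cache: [Z(c=2) M(c=4) Q(c=5)]
  19. access Z: HIT, count now 3. Cache: [Z(c=3) M(c=4) Q(c=5)]
  20. access Z: HIT, count now 4. Cache: [M(c=4) Z(c=4) Q(c=5)]
  21. access U: MISS, evict M(c=4). Cache: [U(c=1) Z(c=4) Q(c=5)]
  22. access Z: HIT, count now 5. Cache: [U(c=1) Q(c=5) Z(c=5)]
  23. access M: MISS, evict U(c=1). Cache: [M(c=1) Q(c=5) Z(c=5)]
  24. access N: MISS, evict M(c=1). Cache: [N(c=1) Q(c=5) Z(c=5)]
  25. access Z: HIT, count now 6. Cache: [N(c=1) Q(c=5) Z(c=6)]
  26. access Q: HIT, count now 6. Cache: [N(c=1) Z(c=6) Q(c=6)]
  27. access N: HIT, count now 2. Cache: [N(c=2) Z(c=6) Q(c=6)]
  28. access Q: HIT, count now 7. Cache: [N(c=2) Z(c=6) Q(c=7)]
  29. access Z: HIT, count now 7. Cache: [N(c=2) Q(c=7) Z(c=7)]
  30. access Z: HIT, count now 8. Cache: [N(c=2) Q(c=7) Z(c=8)]
  31. access U: MISS, evict N(c=2). Cache: [U(c=1) Q(c=7) Z(c=8)]
  32. access N: MISS, evict U(c=1). Cache: [N(c=1) Q(c=7) Z(c=8)]
  33. access U: MISS, evict N(c=1). Cache: [U(c=1) Q(c=7) Z(c=8)]
  34. access I: MISS, evict U(c=1). Cache: [I(c=1) Q(c=7) Z(c=8)]
  35. access N: MISS, evict I(c=1). Cache: [N(c=1) Q(c=7) Z(c=8)]
  36. access N: HIT, count now 2. Cache: [N(c=2) Q(c=7) Z(c=8)]
  37. access N: HIT, count now 3. Cache: [N(c=3) Q(c=7) Z(c=8)]
  38. access U: MISS, evict N(c=3). Cache: [U(c=1) Q(c=7) Z(c=8)]
  39. access U: HIT, count now 2. Cache: [U(c=2) Q(c=7) Z(c=8)]
Total: 21 hits, 18 misses, 15 evictions

Answer: U Q Z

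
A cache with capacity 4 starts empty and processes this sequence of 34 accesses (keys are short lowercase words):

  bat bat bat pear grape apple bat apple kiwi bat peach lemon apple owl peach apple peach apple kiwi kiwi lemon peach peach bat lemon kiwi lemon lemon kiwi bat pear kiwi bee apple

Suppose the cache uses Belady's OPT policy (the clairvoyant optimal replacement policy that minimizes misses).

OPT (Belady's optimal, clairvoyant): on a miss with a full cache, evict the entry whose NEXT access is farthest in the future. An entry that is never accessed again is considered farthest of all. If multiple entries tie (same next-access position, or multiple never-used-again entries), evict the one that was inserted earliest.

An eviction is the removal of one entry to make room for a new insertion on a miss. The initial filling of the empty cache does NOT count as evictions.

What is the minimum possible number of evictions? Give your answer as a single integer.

OPT (Belady) simulation (capacity=4):
  1. access bat: MISS. Cache: [bat]
  2. access bat: HIT. Next use of bat: step 3. Cache: [bat]
  3. access bat: HIT. Next use of bat: step 7. Cache: [bat]
  4. access pear: MISS. Cache: [bat pear]
  5. access grape: MISS. Cache: [bat pear grape]
  6. access apple: MISS. Cache: [bat pear grape apple]
  7. access bat: HIT. Next use of bat: step 10. Cache: [bat pear grape apple]
  8. access apple: HIT. Next use of apple: step 13. Cache: [bat pear grape apple]
  9. access kiwi: MISS, evict grape (next use: never). Cache: [bat pear apple kiwi]
  10. access bat: HIT. Next use of bat: step 24. Cache: [bat pear apple kiwi]
  11. access peach: MISS, evict pear (next use: step 31). Cache: [bat apple kiwi peach]
  12. access lemon: MISS, evict bat (next use: step 24). Cache: [apple kiwi peach lemon]
  13. access apple: HIT. Next use of apple: step 16. Cache: [apple kiwi peach lemon]
  14. access owl: MISS, evict lemon (next use: step 21). Cache: [apple kiwi peach owl]
  15. access peach: HIT. Next use of peach: step 17. Cache: [apple kiwi peach owl]
  16. access apple: HIT. Next use of apple: step 18. Cache: [apple kiwi peach owl]
  17. access peach: HIT. Next use of peach: step 22. Cache: [apple kiwi peach owl]
  18. access apple: HIT. Next use of apple: step 34. Cache: [apple kiwi peach owl]
  19. access kiwi: HIT. Next use of kiwi: step 20. Cache: [apple kiwi peach owl]
  20. access kiwi: HIT. Next use of kiwi: step 26. Cache: [apple kiwi peach owl]
  21. access lemon: MISS, evict owl (next use: never). Cache: [apple kiwi peach lemon]
  22. access peach: HIT. Next use of peach: step 23. Cache: [apple kiwi peach lemon]
  23. access peach: HIT. Next use of peach: never. Cache: [apple kiwi peach lemon]
  24. access bat: MISS, evict peach (next use: never). Cache: [apple kiwi lemon bat]
  25. access lemon: HIT. Next use of lemon: step 27. Cache: [apple kiwi lemon bat]
  26. access kiwi: HIT. Next use of kiwi: step 29. Cache: [apple kiwi lemon bat]
  27. access lemon: HIT. Next use of lemon: step 28. Cache: [apple kiwi lemon bat]
  28. access lemon: HIT. Next use of lemon: never. Cache: [apple kiwi lemon bat]
  29. access kiwi: HIT. Next use of kiwi: step 32. Cache: [apple kiwi lemon bat]
  30. access bat: HIT. Next use of bat: never. Cache: [apple kiwi lemon bat]
  31. access pear: MISS, evict lemon (next use: never). Cache: [apple kiwi bat pear]
  32. access kiwi: HIT. Next use of kiwi: never. Cache: [apple kiwi bat pear]
  33. access bee: MISS, evict kiwi (next use: never). Cache: [apple bat pear bee]
  34. access apple: HIT. Next use of apple: never. Cache: [apple bat pear bee]
Total: 22 hits, 12 misses, 8 evictions

Answer: 8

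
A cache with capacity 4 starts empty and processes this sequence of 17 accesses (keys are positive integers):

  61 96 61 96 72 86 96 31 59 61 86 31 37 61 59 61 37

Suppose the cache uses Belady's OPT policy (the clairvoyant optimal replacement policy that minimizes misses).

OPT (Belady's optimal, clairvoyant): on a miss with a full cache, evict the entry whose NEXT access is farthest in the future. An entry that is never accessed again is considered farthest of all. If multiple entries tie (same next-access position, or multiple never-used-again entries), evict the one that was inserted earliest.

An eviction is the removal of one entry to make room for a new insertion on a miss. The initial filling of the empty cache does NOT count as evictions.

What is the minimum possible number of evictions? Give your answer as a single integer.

OPT (Belady) simulation (capacity=4):
  1. access 61: MISS. Cache: [61]
  2. access 96: MISS. Cache: [61 96]
  3. access 61: HIT. Next use of 61: step 10. Cache: [61 96]
  4. access 96: HIT. Next use of 96: step 7. Cache: [61 96]
  5. access 72: MISS. Cache: [61 96 72]
  6. access 86: MISS. Cache: [61 96 72 86]
  7. access 96: HIT. Next use of 96: never. Cache: [61 96 72 86]
  8. access 31: MISS, evict 96 (next use: never). Cache: [61 72 86 31]
  9. access 59: MISS, evict 72 (next use: never). Cache: [61 86 31 59]
  10. access 61: HIT. Next use of 61: step 14. Cache: [61 86 31 59]
  11. access 86: HIT. Next use of 86: never. Cache: [61 86 31 59]
  12. access 31: HIT. Next use of 31: never. Cache: [61 86 31 59]
  13. access 37: MISS, evict 86 (next use: never). Cache: [61 31 59 37]
  14. access 61: HIT. Next use of 61: step 16. Cache: [61 31 59 37]
  15. access 59: HIT. Next use of 59: never. Cache: [61 31 59 37]
  16. access 61: HIT. Next use of 61: never. Cache: [61 31 59 37]
  17. access 37: HIT. Next use of 37: never. Cache: [61 31 59 37]
Total: 10 hits, 7 misses, 3 evictions

Answer: 3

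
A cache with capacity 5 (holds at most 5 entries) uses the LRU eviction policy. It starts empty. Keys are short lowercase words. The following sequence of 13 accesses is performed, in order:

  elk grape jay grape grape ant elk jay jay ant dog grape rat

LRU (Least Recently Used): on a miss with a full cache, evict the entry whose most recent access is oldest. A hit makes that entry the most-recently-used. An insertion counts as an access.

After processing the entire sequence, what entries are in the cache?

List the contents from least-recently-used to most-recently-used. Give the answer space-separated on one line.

LRU simulation (capacity=5):
  1. access elk: MISS. Cache (LRU->MRU): [elk]
  2. access grape: MISS. Cache (LRU->MRU): [elk grape]
  3. access jay: MISS. Cache (LRU->MRU): [elk grape jay]
  4. access grape: HIT. Cache (LRU->MRU): [elk jay grape]
  5. access grape: HIT. Cache (LRU->MRU): [elk jay grape]
  6. access ant: MISS. Cache (LRU->MRU): [elk jay grape ant]
  7. access elk: HIT. Cache (LRU->MRU): [jay grape ant elk]
  8. access jay: HIT. Cache (LRU->MRU): [grape ant elk jay]
  9. access jay: HIT. Cache (LRU->MRU): [grape ant elk jay]
  10. access ant: HIT. Cache (LRU->MRU): [grape elk jay ant]
  11. access dog: MISS. Cache (LRU->MRU): [grape elk jay ant dog]
  12. access grape: HIT. Cache (LRU->MRU): [elk jay ant dog grape]
  13. access rat: MISS, evict elk. Cache (LRU->MRU): [jay ant dog grape rat]
Total: 7 hits, 6 misses, 1 evictions

Answer: jay ant dog grape rat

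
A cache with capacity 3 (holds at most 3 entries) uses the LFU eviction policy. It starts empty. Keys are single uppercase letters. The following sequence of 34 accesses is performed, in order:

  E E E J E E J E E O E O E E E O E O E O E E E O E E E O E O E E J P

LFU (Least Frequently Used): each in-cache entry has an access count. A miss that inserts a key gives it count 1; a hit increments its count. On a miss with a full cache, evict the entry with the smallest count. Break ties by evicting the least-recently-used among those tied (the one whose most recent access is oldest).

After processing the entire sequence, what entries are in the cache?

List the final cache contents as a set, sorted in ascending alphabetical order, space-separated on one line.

Answer: E O P

Derivation:
LFU simulation (capacity=3):
  1. access E: MISS. Cache: [E(c=1)]
  2. access E: HIT, count now 2. Cache: [E(c=2)]
  3. access E: HIT, count now 3. Cache: [E(c=3)]
  4. access J: MISS. Cache: [J(c=1) E(c=3)]
  5. access E: HIT, count now 4. Cache: [J(c=1) E(c=4)]
  6. access E: HIT, count now 5. Cache: [J(c=1) E(c=5)]
  7. access J: HIT, count now 2. Cache: [J(c=2) E(c=5)]
  8. access E: HIT, count now 6. Cache: [J(c=2) E(c=6)]
  9. access E: HIT, count now 7. Cache: [J(c=2) E(c=7)]
  10. access O: MISS. Cache: [O(c=1) J(c=2) E(c=7)]
  11. access E: HIT, count now 8. Cache: [O(c=1) J(c=2) E(c=8)]
  12. access O: HIT, count now 2. Cache: [J(c=2) O(c=2) E(c=8)]
  13. access E: HIT, count now 9. Cache: [J(c=2) O(c=2) E(c=9)]
  14. access E: HIT, count now 10. Cache: [J(c=2) O(c=2) E(c=10)]
  15. access E: HIT, count now 11. Cache: [J(c=2) O(c=2) E(c=11)]
  16. access O: HIT, count now 3. Cache: [J(c=2) O(c=3) E(c=11)]
  17. access E: HIT, count now 12. Cache: [J(c=2) O(c=3) E(c=12)]
  18. access O: HIT, count now 4. Cache: [J(c=2) O(c=4) E(c=12)]
  19. access E: HIT, count now 13. Cache: [J(c=2) O(c=4) E(c=13)]
  20. access O: HIT, count now 5. Cache: [J(c=2) O(c=5) E(c=13)]
  21. access E: HIT, count now 14. Cache: [J(c=2) O(c=5) E(c=14)]
  22. access E: HIT, count now 15. Cache: [J(c=2) O(c=5) E(c=15)]
  23. access E: HIT, count now 16. Cache: [J(c=2) O(c=5) E(c=16)]
  24. access O: HIT, count now 6. Cache: [J(c=2) O(c=6) E(c=16)]
  25. access E: HIT, count now 17. Cache: [J(c=2) O(c=6) E(c=17)]
  26. access E: HIT, count now 18. Cache: [J(c=2) O(c=6) E(c=18)]
  27. access E: HIT, count now 19. Cache: [J(c=2) O(c=6) E(c=19)]
  28. access O: HIT, count now 7. Cache: [J(c=2) O(c=7) E(c=19)]
  29. access E: HIT, count now 20. Cache: [J(c=2) O(c=7) E(c=20)]
  30. access O: HIT, count now 8. Cache: [J(c=2) O(c=8) E(c=20)]
  31. access E: HIT, count now 21. Cache: [J(c=2) O(c=8) E(c=21)]
  32. access E: HIT, count now 22. Cache: [J(c=2) O(c=8) E(c=22)]
  33. access J: HIT, count now 3. Cache: [J(c=3) O(c=8) E(c=22)]
  34. access P: MISS, evict J(c=3). Cache: [P(c=1) O(c=8) E(c=22)]
Total: 30 hits, 4 misses, 1 evictions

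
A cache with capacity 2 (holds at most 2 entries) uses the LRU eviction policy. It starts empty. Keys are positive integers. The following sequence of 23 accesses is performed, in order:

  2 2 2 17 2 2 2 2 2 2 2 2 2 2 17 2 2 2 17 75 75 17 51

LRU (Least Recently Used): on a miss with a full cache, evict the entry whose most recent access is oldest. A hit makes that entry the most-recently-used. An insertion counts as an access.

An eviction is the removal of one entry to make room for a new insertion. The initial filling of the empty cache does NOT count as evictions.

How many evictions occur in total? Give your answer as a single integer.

LRU simulation (capacity=2):
  1. access 2: MISS. Cache (LRU->MRU): [2]
  2. access 2: HIT. Cache (LRU->MRU): [2]
  3. access 2: HIT. Cache (LRU->MRU): [2]
  4. access 17: MISS. Cache (LRU->MRU): [2 17]
  5. access 2: HIT. Cache (LRU->MRU): [17 2]
  6. access 2: HIT. Cache (LRU->MRU): [17 2]
  7. access 2: HIT. Cache (LRU->MRU): [17 2]
  8. access 2: HIT. Cache (LRU->MRU): [17 2]
  9. access 2: HIT. Cache (LRU->MRU): [17 2]
  10. access 2: HIT. Cache (LRU->MRU): [17 2]
  11. access 2: HIT. Cache (LRU->MRU): [17 2]
  12. access 2: HIT. Cache (LRU->MRU): [17 2]
  13. access 2: HIT. Cache (LRU->MRU): [17 2]
  14. access 2: HIT. Cache (LRU->MRU): [17 2]
  15. access 17: HIT. Cache (LRU->MRU): [2 17]
  16. access 2: HIT. Cache (LRU->MRU): [17 2]
  17. access 2: HIT. Cache (LRU->MRU): [17 2]
  18. access 2: HIT. Cache (LRU->MRU): [17 2]
  19. access 17: HIT. Cache (LRU->MRU): [2 17]
  20. access 75: MISS, evict 2. Cache (LRU->MRU): [17 75]
  21. access 75: HIT. Cache (LRU->MRU): [17 75]
  22. access 17: HIT. Cache (LRU->MRU): [75 17]
  23. access 51: MISS, evict 75. Cache (LRU->MRU): [17 51]
Total: 19 hits, 4 misses, 2 evictions

Answer: 2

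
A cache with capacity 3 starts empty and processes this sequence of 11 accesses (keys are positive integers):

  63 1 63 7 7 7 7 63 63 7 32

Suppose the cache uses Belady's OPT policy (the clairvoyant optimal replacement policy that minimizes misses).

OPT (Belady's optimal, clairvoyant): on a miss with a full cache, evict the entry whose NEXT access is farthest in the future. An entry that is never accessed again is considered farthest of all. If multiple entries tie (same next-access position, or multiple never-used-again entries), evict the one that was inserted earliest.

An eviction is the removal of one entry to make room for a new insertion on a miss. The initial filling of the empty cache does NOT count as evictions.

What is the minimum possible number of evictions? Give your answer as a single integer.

OPT (Belady) simulation (capacity=3):
  1. access 63: MISS. Cache: [63]
  2. access 1: MISS. Cache: [63 1]
  3. access 63: HIT. Next use of 63: step 8. Cache: [63 1]
  4. access 7: MISS. Cache: [63 1 7]
  5. access 7: HIT. Next use of 7: step 6. Cache: [63 1 7]
  6. access 7: HIT. Next use of 7: step 7. Cache: [63 1 7]
  7. access 7: HIT. Next use of 7: step 10. Cache: [63 1 7]
  8. access 63: HIT. Next use of 63: step 9. Cache: [63 1 7]
  9. access 63: HIT. Next use of 63: never. Cache: [63 1 7]
  10. access 7: HIT. Next use of 7: never. Cache: [63 1 7]
  11. access 32: MISS, evict 63 (next use: never). Cache: [1 7 32]
Total: 7 hits, 4 misses, 1 evictions

Answer: 1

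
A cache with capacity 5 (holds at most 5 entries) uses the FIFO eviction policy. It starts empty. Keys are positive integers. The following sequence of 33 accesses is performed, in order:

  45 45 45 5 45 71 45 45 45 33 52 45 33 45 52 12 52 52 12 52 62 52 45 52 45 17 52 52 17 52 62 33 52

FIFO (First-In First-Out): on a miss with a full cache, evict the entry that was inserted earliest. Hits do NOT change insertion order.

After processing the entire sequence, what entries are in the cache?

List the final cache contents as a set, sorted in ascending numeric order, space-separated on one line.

FIFO simulation (capacity=5):
  1. access 45: MISS. Cache (old->new): [45]
  2. access 45: HIT. Cache (old->new): [45]
  3. access 45: HIT. Cache (old->new): [45]
  4. access 5: MISS. Cache (old->new): [45 5]
  5. access 45: HIT. Cache (old->new): [45 5]
  6. access 71: MISS. Cache (old->new): [45 5 71]
  7. access 45: HIT. Cache (old->new): [45 5 71]
  8. access 45: HIT. Cache (old->new): [45 5 71]
  9. access 45: HIT. Cache (old->new): [45 5 71]
  10. access 33: MISS. Cache (old->new): [45 5 71 33]
  11. access 52: MISS. Cache (old->new): [45 5 71 33 52]
  12. access 45: HIT. Cache (old->new): [45 5 71 33 52]
  13. access 33: HIT. Cache (old->new): [45 5 71 33 52]
  14. access 45: HIT. Cache (old->new): [45 5 71 33 52]
  15. access 52: HIT. Cache (old->new): [45 5 71 33 52]
  16. access 12: MISS, evict 45. Cache (old->new): [5 71 33 52 12]
  17. access 52: HIT. Cache (old->new): [5 71 33 52 12]
  18. access 52: HIT. Cache (old->new): [5 71 33 52 12]
  19. access 12: HIT. Cache (old->new): [5 71 33 52 12]
  20. access 52: HIT. Cache (old->new): [5 71 33 52 12]
  21. access 62: MISS, evict 5. Cache (old->new): [71 33 52 12 62]
  22. access 52: HIT. Cache (old->new): [71 33 52 12 62]
  23. access 45: MISS, evict 71. Cache (old->new): [33 52 12 62 45]
  24. access 52: HIT. Cache (old->new): [33 52 12 62 45]
  25. access 45: HIT. Cache (old->new): [33 52 12 62 45]
  26. access 17: MISS, evict 33. Cache (old->new): [52 12 62 45 17]
  27. access 52: HIT. Cache (old->new): [52 12 62 45 17]
  28. access 52: HIT. Cache (old->new): [52 12 62 45 17]
  29. access 17: HIT. Cache (old->new): [52 12 62 45 17]
  30. access 52: HIT. Cache (old->new): [52 12 62 45 17]
  31. access 62: HIT. Cache (old->new): [52 12 62 45 17]
  32. access 33: MISS, evict 52. Cache (old->new): [12 62 45 17 33]
  33. access 52: MISS, evict 12. Cache (old->new): [62 45 17 33 52]
Total: 22 hits, 11 misses, 6 evictions

Answer: 17 33 45 52 62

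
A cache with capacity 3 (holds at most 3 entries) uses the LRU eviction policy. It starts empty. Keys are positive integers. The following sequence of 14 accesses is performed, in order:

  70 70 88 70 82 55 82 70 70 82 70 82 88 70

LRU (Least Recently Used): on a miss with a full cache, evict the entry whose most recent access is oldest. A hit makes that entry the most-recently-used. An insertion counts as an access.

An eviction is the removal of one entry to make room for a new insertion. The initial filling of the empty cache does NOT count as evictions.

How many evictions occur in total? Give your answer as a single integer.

LRU simulation (capacity=3):
  1. access 70: MISS. Cache (LRU->MRU): [70]
  2. access 70: HIT. Cache (LRU->MRU): [70]
  3. access 88: MISS. Cache (LRU->MRU): [70 88]
  4. access 70: HIT. Cache (LRU->MRU): [88 70]
  5. access 82: MISS. Cache (LRU->MRU): [88 70 82]
  6. access 55: MISS, evict 88. Cache (LRU->MRU): [70 82 55]
  7. access 82: HIT. Cache (LRU->MRU): [70 55 82]
  8. access 70: HIT. Cache (LRU->MRU): [55 82 70]
  9. access 70: HIT. Cache (LRU->MRU): [55 82 70]
  10. access 82: HIT. Cache (LRU->MRU): [55 70 82]
  11. access 70: HIT. Cache (LRU->MRU): [55 82 70]
  12. access 82: HIT. Cache (LRU->MRU): [55 70 82]
  13. access 88: MISS, evict 55. Cache (LRU->MRU): [70 82 88]
  14. access 70: HIT. Cache (LRU->MRU): [82 88 70]
Total: 9 hits, 5 misses, 2 evictions

Answer: 2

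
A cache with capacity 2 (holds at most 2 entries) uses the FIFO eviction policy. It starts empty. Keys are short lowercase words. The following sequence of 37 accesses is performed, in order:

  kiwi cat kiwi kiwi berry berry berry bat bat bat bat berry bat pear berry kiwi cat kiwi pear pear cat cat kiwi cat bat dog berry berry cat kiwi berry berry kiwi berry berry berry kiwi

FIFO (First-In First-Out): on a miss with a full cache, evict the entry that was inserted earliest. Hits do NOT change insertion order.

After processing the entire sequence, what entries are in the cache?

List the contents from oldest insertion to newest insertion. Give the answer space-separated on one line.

Answer: kiwi berry

Derivation:
FIFO simulation (capacity=2):
  1. access kiwi: MISS. Cache (old->new): [kiwi]
  2. access cat: MISS. Cache (old->new): [kiwi cat]
  3. access kiwi: HIT. Cache (old->new): [kiwi cat]
  4. access kiwi: HIT. Cache (old->new): [kiwi cat]
  5. access berry: MISS, evict kiwi. Cache (old->new): [cat berry]
  6. access berry: HIT. Cache (old->new): [cat berry]
  7. access berry: HIT. Cache (old->new): [cat berry]
  8. access bat: MISS, evict cat. Cache (old->new): [berry bat]
  9. access bat: HIT. Cache (old->new): [berry bat]
  10. access bat: HIT. Cache (old->new): [berry bat]
  11. access bat: HIT. Cache (old->new): [berry bat]
  12. access berry: HIT. Cache (old->new): [berry bat]
  13. access bat: HIT. Cache (old->new): [berry bat]
  14. access pear: MISS, evict berry. Cache (old->new): [bat pear]
  15. access berry: MISS, evict bat. Cache (old->new): [pear berry]
  16. access kiwi: MISS, evict pear. Cache (old->new): [berry kiwi]
  17. access cat: MISS, evict berry. Cache (old->new): [kiwi cat]
  18. access kiwi: HIT. Cache (old->new): [kiwi cat]
  19. access pear: MISS, evict kiwi. Cache (old->new): [cat pear]
  20. access pear: HIT. Cache (old->new): [cat pear]
  21. access cat: HIT. Cache (old->new): [cat pear]
  22. access cat: HIT. Cache (old->new): [cat pear]
  23. access kiwi: MISS, evict cat. Cache (old->new): [pear kiwi]
  24. access cat: MISS, evict pear. Cache (old->new): [kiwi cat]
  25. access bat: MISS, evict kiwi. Cache (old->new): [cat bat]
  26. access dog: MISS, evict cat. Cache (old->new): [bat dog]
  27. access berry: MISS, evict bat. Cache (old->new): [dog berry]
  28. access berry: HIT. Cache (old->new): [dog berry]
  29. access cat: MISS, evict dog. Cache (old->new): [berry cat]
  30. access kiwi: MISS, evict berry. Cache (old->new): [cat kiwi]
  31. access berry: MISS, evict cat. Cache (old->new): [kiwi berry]
  32. access berry: HIT. Cache (old->new): [kiwi berry]
  33. access kiwi: HIT. Cache (old->new): [kiwi berry]
  34. access berry: HIT. Cache (old->new): [kiwi berry]
  35. access berry: HIT. Cache (old->new): [kiwi berry]
  36. access berry: HIT. Cache (old->new): [kiwi berry]
  37. access kiwi: HIT. Cache (old->new): [kiwi berry]
Total: 20 hits, 17 misses, 15 evictions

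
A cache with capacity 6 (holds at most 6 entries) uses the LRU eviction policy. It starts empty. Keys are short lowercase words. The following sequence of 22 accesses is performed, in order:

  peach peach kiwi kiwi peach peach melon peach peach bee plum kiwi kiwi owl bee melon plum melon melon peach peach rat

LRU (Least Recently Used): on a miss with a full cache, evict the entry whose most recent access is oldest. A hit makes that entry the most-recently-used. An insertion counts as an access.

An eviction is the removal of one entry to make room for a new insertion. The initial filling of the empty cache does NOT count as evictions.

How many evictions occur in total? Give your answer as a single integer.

LRU simulation (capacity=6):
  1. access peach: MISS. Cache (LRU->MRU): [peach]
  2. access peach: HIT. Cache (LRU->MRU): [peach]
  3. access kiwi: MISS. Cache (LRU->MRU): [peach kiwi]
  4. access kiwi: HIT. Cache (LRU->MRU): [peach kiwi]
  5. access peach: HIT. Cache (LRU->MRU): [kiwi peach]
  6. access peach: HIT. Cache (LRU->MRU): [kiwi peach]
  7. access melon: MISS. Cache (LRU->MRU): [kiwi peach melon]
  8. access peach: HIT. Cache (LRU->MRU): [kiwi melon peach]
  9. access peach: HIT. Cache (LRU->MRU): [kiwi melon peach]
  10. access bee: MISS. Cache (LRU->MRU): [kiwi melon peach bee]
  11. access plum: MISS. Cache (LRU->MRU): [kiwi melon peach bee plum]
  12. access kiwi: HIT. Cache (LRU->MRU): [melon peach bee plum kiwi]
  13. access kiwi: HIT. Cache (LRU->MRU): [melon peach bee plum kiwi]
  14. access owl: MISS. Cache (LRU->MRU): [melon peach bee plum kiwi owl]
  15. access bee: HIT. Cache (LRU->MRU): [melon peach plum kiwi owl bee]
  16. access melon: HIT. Cache (LRU->MRU): [peach plum kiwi owl bee melon]
  17. access plum: HIT. Cache (LRU->MRU): [peach kiwi owl bee melon plum]
  18. access melon: HIT. Cache (LRU->MRU): [peach kiwi owl bee plum melon]
  19. access melon: HIT. Cache (LRU->MRU): [peach kiwi owl bee plum melon]
  20. access peach: HIT. Cache (LRU->MRU): [kiwi owl bee plum melon peach]
  21. access peach: HIT. Cache (LRU->MRU): [kiwi owl bee plum melon peach]
  22. access rat: MISS, evict kiwi. Cache (LRU->MRU): [owl bee plum melon peach rat]
Total: 15 hits, 7 misses, 1 evictions

Answer: 1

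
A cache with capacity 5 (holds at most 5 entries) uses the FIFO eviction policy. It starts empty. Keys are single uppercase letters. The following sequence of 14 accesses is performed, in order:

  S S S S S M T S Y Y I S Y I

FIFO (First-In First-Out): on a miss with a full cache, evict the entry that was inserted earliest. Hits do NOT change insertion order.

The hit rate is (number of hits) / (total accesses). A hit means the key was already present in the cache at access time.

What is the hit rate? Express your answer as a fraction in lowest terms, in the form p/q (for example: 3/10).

Answer: 9/14

Derivation:
FIFO simulation (capacity=5):
  1. access S: MISS. Cache (old->new): [S]
  2. access S: HIT. Cache (old->new): [S]
  3. access S: HIT. Cache (old->new): [S]
  4. access S: HIT. Cache (old->new): [S]
  5. access S: HIT. Cache (old->new): [S]
  6. access M: MISS. Cache (old->new): [S M]
  7. access T: MISS. Cache (old->new): [S M T]
  8. access S: HIT. Cache (old->new): [S M T]
  9. access Y: MISS. Cache (old->new): [S M T Y]
  10. access Y: HIT. Cache (old->new): [S M T Y]
  11. access I: MISS. Cache (old->new): [S M T Y I]
  12. access S: HIT. Cache (old->new): [S M T Y I]
  13. access Y: HIT. Cache (old->new): [S M T Y I]
  14. access I: HIT. Cache (old->new): [S M T Y I]
Total: 9 hits, 5 misses, 0 evictions

Hit rate = 9/14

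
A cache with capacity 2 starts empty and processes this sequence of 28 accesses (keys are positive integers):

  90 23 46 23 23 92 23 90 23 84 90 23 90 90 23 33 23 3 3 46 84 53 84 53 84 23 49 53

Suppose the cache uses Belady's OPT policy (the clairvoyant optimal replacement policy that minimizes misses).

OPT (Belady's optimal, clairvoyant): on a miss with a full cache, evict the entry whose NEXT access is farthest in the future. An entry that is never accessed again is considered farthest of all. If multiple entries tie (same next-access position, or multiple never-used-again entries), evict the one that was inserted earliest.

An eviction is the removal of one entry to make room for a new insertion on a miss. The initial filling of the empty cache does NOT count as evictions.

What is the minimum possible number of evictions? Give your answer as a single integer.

Answer: 12

Derivation:
OPT (Belady) simulation (capacity=2):
  1. access 90: MISS. Cache: [90]
  2. access 23: MISS. Cache: [90 23]
  3. access 46: MISS, evict 90 (next use: step 8). Cache: [23 46]
  4. access 23: HIT. Next use of 23: step 5. Cache: [23 46]
  5. access 23: HIT. Next use of 23: step 7. Cache: [23 46]
  6. access 92: MISS, evict 46 (next use: step 20). Cache: [23 92]
  7. access 23: HIT. Next use of 23: step 9. Cache: [23 92]
  8. access 90: MISS, evict 92 (next use: never). Cache: [23 90]
  9. access 23: HIT. Next use of 23: step 12. Cache: [23 90]
  10. access 84: MISS, evict 23 (next use: step 12). Cache: [90 84]
  11. access 90: HIT. Next use of 90: step 13. Cache: [90 84]
  12. access 23: MISS, evict 84 (next use: step 21). Cache: [90 23]
  13. access 90: HIT. Next use of 90: step 14. Cache: [90 23]
  14. access 90: HIT. Next use of 90: never. Cache: [90 23]
  15. access 23: HIT. Next use of 23: step 17. Cache: [90 23]
  16. access 33: MISS, evict 90 (next use: never). Cache: [23 33]
  17. access 23: HIT. Next use of 23: step 26. Cache: [23 33]
  18. access 3: MISS, evict 33 (next use: never). Cache: [23 3]
  19. access 3: HIT. Next use of 3: never. Cache: [23 3]
  20. access 46: MISS, evict 3 (next use: never). Cache: [23 46]
  21. access 84: MISS, evict 46 (next use: never). Cache: [23 84]
  22. access 53: MISS, evict 23 (next use: step 26). Cache: [84 53]
  23. access 84: HIT. Next use of 84: step 25. Cache: [84 53]
  24. access 53: HIT. Next use of 53: step 28. Cache: [84 53]
  25. access 84: HIT. Next use of 84: never. Cache: [84 53]
  26. access 23: MISS, evict 84 (next use: never). Cache: [53 23]
  27. access 49: MISS, evict 23 (next use: never). Cache: [53 49]
  28. access 53: HIT. Next use of 53: never. Cache: [53 49]
Total: 14 hits, 14 misses, 12 evictions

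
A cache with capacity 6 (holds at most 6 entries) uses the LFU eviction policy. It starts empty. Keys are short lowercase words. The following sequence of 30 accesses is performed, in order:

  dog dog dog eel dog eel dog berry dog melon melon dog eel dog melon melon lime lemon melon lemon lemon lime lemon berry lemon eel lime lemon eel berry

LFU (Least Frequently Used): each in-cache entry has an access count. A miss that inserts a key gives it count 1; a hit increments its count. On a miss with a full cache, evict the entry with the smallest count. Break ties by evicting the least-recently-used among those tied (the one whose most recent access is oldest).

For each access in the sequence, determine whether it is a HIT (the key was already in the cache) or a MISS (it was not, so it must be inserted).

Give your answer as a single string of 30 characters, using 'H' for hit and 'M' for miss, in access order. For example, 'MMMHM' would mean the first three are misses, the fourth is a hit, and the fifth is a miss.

LFU simulation (capacity=6):
  1. access dog: MISS. Cache: [dog(c=1)]
  2. access dog: HIT, count now 2. Cache: [dog(c=2)]
  3. access dog: HIT, count now 3. Cache: [dog(c=3)]
  4. access eel: MISS. Cache: [eel(c=1) dog(c=3)]
  5. access dog: HIT, count now 4. Cache: [eel(c=1) dog(c=4)]
  6. access eel: HIT, count now 2. Cache: [eel(c=2) dog(c=4)]
  7. access dog: HIT, count now 5. Cache: [eel(c=2) dog(c=5)]
  8. access berry: MISS. Cache: [berry(c=1) eel(c=2) dog(c=5)]
  9. access dog: HIT, count now 6. Cache: [berry(c=1) eel(c=2) dog(c=6)]
  10. access melon: MISS. Cache: [berry(c=1) melon(c=1) eel(c=2) dog(c=6)]
  11. access melon: HIT, count now 2. Cache: [berry(c=1) eel(c=2) melon(c=2) dog(c=6)]
  12. access dog: HIT, count now 7. Cache: [berry(c=1) eel(c=2) melon(c=2) dog(c=7)]
  13. access eel: HIT, count now 3. Cache: [berry(c=1) melon(c=2) eel(c=3) dog(c=7)]
  14. access dog: HIT, count now 8. Cache: [berry(c=1) melon(c=2) eel(c=3) dog(c=8)]
  15. access melon: HIT, count now 3. Cache: [berry(c=1) eel(c=3) melon(c=3) dog(c=8)]
  16. access melon: HIT, count now 4. Cache: [berry(c=1) eel(c=3) melon(c=4) dog(c=8)]
  17. access lime: MISS. Cache: [berry(c=1) lime(c=1) eel(c=3) melon(c=4) dog(c=8)]
  18. access lemon: MISS. Cache: [berry(c=1) lime(c=1) lemon(c=1) eel(c=3) melon(c=4) dog(c=8)]
  19. access melon: HIT, count now 5. Cache: [berry(c=1) lime(c=1) lemon(c=1) eel(c=3) melon(c=5) dog(c=8)]
  20. access lemon: HIT, count now 2. Cache: [berry(c=1) lime(c=1) lemon(c=2) eel(c=3) melon(c=5) dog(c=8)]
  21. access lemon: HIT, count now 3. Cache: [berry(c=1) lime(c=1) eel(c=3) lemon(c=3) melon(c=5) dog(c=8)]
  22. access lime: HIT, count now 2. Cache: [berry(c=1) lime(c=2) eel(c=3) lemon(c=3) melon(c=5) dog(c=8)]
  23. access lemon: HIT, count now 4. Cache: [berry(c=1) lime(c=2) eel(c=3) lemon(c=4) melon(c=5) dog(c=8)]
  24. access berry: HIT, count now 2. Cache: [lime(c=2) berry(c=2) eel(c=3) lemon(c=4) melon(c=5) dog(c=8)]
  25. access lemon: HIT, count now 5. Cache: [lime(c=2) berry(c=2) eel(c=3) melon(c=5) lemon(c=5) dog(c=8)]
  26. access eel: HIT, count now 4. Cache: [lime(c=2) berry(c=2) eel(c=4) melon(c=5) lemon(c=5) dog(c=8)]
  27. access lime: HIT, count now 3. Cache: [berry(c=2) lime(c=3) eel(c=4) melon(c=5) lemon(c=5) dog(c=8)]
  28. access lemon: HIT, count now 6. Cache: [berry(c=2) lime(c=3) eel(c=4) melon(c=5) lemon(c=6) dog(c=8)]
  29. access eel: HIT, count now 5. Cache: [berry(c=2) lime(c=3) melon(c=5) eel(c=5) lemon(c=6) dog(c=8)]
  30. access berry: HIT, count now 3. Cache: [lime(c=3) berry(c=3) melon(c=5) eel(c=5) lemon(c=6) dog(c=8)]
Total: 24 hits, 6 misses, 0 evictions

Answer: MHHMHHHMHMHHHHHHMMHHHHHHHHHHHH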